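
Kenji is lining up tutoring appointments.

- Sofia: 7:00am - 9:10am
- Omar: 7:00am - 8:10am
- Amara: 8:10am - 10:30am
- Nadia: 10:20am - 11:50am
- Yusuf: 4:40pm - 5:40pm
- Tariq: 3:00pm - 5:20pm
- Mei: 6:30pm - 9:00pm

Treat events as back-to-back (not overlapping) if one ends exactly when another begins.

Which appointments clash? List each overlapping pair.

Amara & Nadia, Amara & Sofia, Omar & Sofia, Tariq & Yusuf

Two intervals overlap when each starts before the other ends.
Sorted by start: Sofia, Omar, Amara, Nadia, Tariq, Yusuf, Mei.
Omar starts before Sofia ends → Sofia and Omar overlap.
Amara starts before Sofia ends → Sofia and Amara overlap.
Nadia starts after Sofia ends — done with Sofia.
Amara starts exactly when Omar ends (back-to-back, no overlap) — done with Omar.
Nadia starts before Amara ends → Amara and Nadia overlap.
Tariq starts after Amara ends — done with Amara.
Tariq starts after Nadia ends — done with Nadia.
Yusuf starts before Tariq ends → Tariq and Yusuf overlap.
Mei starts after Tariq ends.
Mei starts after Yusuf ends.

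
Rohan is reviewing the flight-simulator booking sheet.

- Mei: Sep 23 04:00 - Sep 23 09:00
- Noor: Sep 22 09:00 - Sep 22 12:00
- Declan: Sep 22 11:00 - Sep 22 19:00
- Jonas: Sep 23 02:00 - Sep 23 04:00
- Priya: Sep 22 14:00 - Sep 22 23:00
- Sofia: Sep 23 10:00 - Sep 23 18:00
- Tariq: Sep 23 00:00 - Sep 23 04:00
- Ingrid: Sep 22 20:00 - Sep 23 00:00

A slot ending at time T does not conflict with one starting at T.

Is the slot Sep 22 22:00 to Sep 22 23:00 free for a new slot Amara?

No — it overlaps Ingrid, Priya

Noor: ends Sep 22 12:00 at or before Amara starts Sep 22 22:00 → clear.
Declan: ends Sep 22 19:00 at or before Amara starts Sep 22 22:00 → clear.
Priya: starts Sep 22 14:00 before Amara ends Sep 22 23:00, and ends Sep 22 23:00 after Amara starts Sep 22 22:00 → overlap.
Ingrid: starts Sep 22 20:00 before Amara ends Sep 22 23:00, and ends Sep 23 00:00 after Amara starts Sep 22 22:00 → overlap.
Tariq: starts Sep 23 00:00 at or after Amara ends Sep 22 23:00 → clear.
Jonas: starts Sep 23 02:00 at or after Amara ends Sep 22 23:00 → clear.
Mei: starts Sep 23 04:00 at or after Amara ends Sep 22 23:00 → clear.
Sofia: starts Sep 23 10:00 at or after Amara ends Sep 22 23:00 → clear.
Amara overlaps Priya, Ingrid.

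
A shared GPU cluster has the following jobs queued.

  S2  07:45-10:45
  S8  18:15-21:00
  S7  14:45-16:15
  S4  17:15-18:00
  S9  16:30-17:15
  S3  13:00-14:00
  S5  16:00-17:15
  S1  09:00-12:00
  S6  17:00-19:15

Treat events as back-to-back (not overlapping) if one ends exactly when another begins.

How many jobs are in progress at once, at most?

3

Sort all start/end points and keep a running count:
07:45 start S2 → 1
09:00 start S1 → 2
10:45 end S2 → 1
12:00 end S1 → 0
13:00 start S3 → 1
14:00 end S3 → 0
14:45 start S7 → 1
16:00 start S5 → 2
16:15 end S7 → 1
16:30 start S9 → 2
17:00 start S6 → 3
17:15 end S5 → 2
17:15 end S9 → 1
17:15 start S4 → 2
18:00 end S4 → 1
18:15 start S8 → 2
19:15 end S6 → 1
21:00 end S8 → 0
Peak is 3, at 17:00 (S5, S6, S9).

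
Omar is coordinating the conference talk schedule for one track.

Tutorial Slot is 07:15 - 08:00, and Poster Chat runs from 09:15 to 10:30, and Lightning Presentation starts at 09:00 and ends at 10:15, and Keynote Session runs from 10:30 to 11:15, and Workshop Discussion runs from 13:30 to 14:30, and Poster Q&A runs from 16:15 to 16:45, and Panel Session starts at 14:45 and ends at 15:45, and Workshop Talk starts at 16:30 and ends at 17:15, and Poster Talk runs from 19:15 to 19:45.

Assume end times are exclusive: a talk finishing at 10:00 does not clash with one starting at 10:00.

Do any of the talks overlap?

Sorted by start: Tutorial Slot, Lightning Presentation, Poster Chat, Keynote Session, Workshop Discussion, Panel Session, Poster Q&A, Workshop Talk, Poster Talk.
Lightning Presentation starts after Tutorial Slot ends, so Tutorial Slot has no further overlaps.
Poster Chat starts before Lightning Presentation ends → Lightning Presentation and Poster Chat overlap.
That's a conflict, so the schedule is not conflict-free.

Yes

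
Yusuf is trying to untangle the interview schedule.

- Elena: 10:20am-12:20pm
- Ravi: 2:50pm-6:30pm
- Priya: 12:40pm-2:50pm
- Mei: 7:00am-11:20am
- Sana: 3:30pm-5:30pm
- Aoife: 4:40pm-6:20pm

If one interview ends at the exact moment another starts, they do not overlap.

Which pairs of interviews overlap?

Aoife & Ravi, Aoife & Sana, Elena & Mei, Ravi & Sana

Sorted by start: Mei, Elena, Priya, Ravi, Sana, Aoife.
Elena starts before Mei ends → Mei and Elena overlap.
Priya starts after Mei ends, so nothing later overlaps Mei either.
Priya starts after Elena ends, so nothing later overlaps Elena either.
Ravi starts exactly when Priya ends (back-to-back, no overlap), so nothing later overlaps Priya either.
Sana starts before Ravi ends → Ravi and Sana overlap.
Aoife starts before Ravi ends → Ravi and Aoife overlap.
Aoife starts before Sana ends → Sana and Aoife overlap.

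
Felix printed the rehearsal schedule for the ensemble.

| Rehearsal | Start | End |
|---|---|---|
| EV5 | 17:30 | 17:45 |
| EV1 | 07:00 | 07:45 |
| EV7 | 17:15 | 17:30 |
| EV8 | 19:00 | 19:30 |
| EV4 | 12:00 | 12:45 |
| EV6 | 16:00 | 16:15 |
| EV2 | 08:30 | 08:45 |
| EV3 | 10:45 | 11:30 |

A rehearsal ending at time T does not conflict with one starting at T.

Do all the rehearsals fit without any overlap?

Sorted by start: EV1, EV2, EV3, EV4, EV6, EV7, EV5, EV8.
EV2 starts after EV1 ends, so EV1 has no further overlaps.
EV3 starts after EV2 ends, so EV2 has no further overlaps.
EV4 starts after EV3 ends, so EV3 has no further overlaps.
EV6 starts after EV4 ends, so EV4 has no further overlaps.
EV7 starts after EV6 ends, so EV6 has no further overlaps.
EV5 starts exactly when EV7 ends (back-to-back, no overlap), so EV7 has no further overlaps.
EV8 starts after EV5 ends.
Every pair is clear; the schedule has no overlaps.

Yes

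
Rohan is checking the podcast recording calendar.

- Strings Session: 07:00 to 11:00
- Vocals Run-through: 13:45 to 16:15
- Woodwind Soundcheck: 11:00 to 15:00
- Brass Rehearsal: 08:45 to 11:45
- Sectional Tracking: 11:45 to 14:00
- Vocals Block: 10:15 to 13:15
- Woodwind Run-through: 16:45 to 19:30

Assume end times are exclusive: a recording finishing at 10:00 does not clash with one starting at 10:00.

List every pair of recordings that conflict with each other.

Brass Rehearsal & Strings Session, Brass Rehearsal & Vocals Block, Brass Rehearsal & Woodwind Soundcheck, Sectional Tracking & Vocals Block, Sectional Tracking & Vocals Run-through, Sectional Tracking & Woodwind Soundcheck, Strings Session & Vocals Block, Vocals Block & Woodwind Soundcheck, Vocals Run-through & Woodwind Soundcheck

Sorted by start: Strings Session, Brass Rehearsal, Vocals Block, Woodwind Soundcheck, Sectional Tracking, Vocals Run-through, Woodwind Run-through.
Brass Rehearsal starts before Strings Session ends → Strings Session and Brass Rehearsal overlap.
Vocals Block starts before Strings Session ends → Strings Session and Vocals Block overlap.
Woodwind Soundcheck starts exactly when Strings Session ends (back-to-back, no overlap), so Strings Session has no further overlaps.
Vocals Block starts before Brass Rehearsal ends → Brass Rehearsal and Vocals Block overlap.
Woodwind Soundcheck starts before Brass Rehearsal ends → Brass Rehearsal and Woodwind Soundcheck overlap.
Sectional Tracking starts exactly when Brass Rehearsal ends (back-to-back, no overlap), so Brass Rehearsal has no further overlaps.
Woodwind Soundcheck starts before Vocals Block ends → Vocals Block and Woodwind Soundcheck overlap.
Sectional Tracking starts before Vocals Block ends → Vocals Block and Sectional Tracking overlap.
Vocals Run-through starts after Vocals Block ends, so Vocals Block has no further overlaps.
Sectional Tracking starts before Woodwind Soundcheck ends → Woodwind Soundcheck and Sectional Tracking overlap.
Vocals Run-through starts before Woodwind Soundcheck ends → Woodwind Soundcheck and Vocals Run-through overlap.
Woodwind Run-through starts after Woodwind Soundcheck ends.
Vocals Run-through starts before Sectional Tracking ends → Sectional Tracking and Vocals Run-through overlap.
Woodwind Run-through starts after Sectional Tracking ends.
Woodwind Run-through starts after Vocals Run-through ends.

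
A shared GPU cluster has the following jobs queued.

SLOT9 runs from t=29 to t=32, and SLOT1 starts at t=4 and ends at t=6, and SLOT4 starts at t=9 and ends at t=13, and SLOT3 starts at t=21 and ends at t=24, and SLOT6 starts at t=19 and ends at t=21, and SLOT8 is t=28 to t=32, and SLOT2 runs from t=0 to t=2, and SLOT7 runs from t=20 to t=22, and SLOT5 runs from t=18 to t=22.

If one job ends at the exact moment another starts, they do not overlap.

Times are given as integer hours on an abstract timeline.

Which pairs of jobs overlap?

Sorted by start: SLOT2, SLOT1, SLOT4, SLOT5, SLOT6, SLOT7, SLOT3, SLOT8, SLOT9.
SLOT1 starts after SLOT2 ends, so SLOT2 has no further overlaps.
SLOT4 starts after SLOT1 ends, so SLOT1 has no further overlaps.
SLOT5 starts after SLOT4 ends, so SLOT4 has no further overlaps.
SLOT6 starts before SLOT5 ends → SLOT5 and SLOT6 overlap.
SLOT7 starts before SLOT5 ends → SLOT5 and SLOT7 overlap.
SLOT3 starts before SLOT5 ends → SLOT5 and SLOT3 overlap.
SLOT8 starts after SLOT5 ends, so SLOT5 has no further overlaps.
SLOT7 starts before SLOT6 ends → SLOT6 and SLOT7 overlap.
SLOT3 starts exactly when SLOT6 ends (back-to-back, no overlap), so SLOT6 has no further overlaps.
SLOT3 starts before SLOT7 ends → SLOT7 and SLOT3 overlap.
SLOT8 starts after SLOT7 ends, so SLOT7 has no further overlaps.
SLOT8 starts after SLOT3 ends, so SLOT3 has no further overlaps.
SLOT9 starts before SLOT8 ends → SLOT8 and SLOT9 overlap.

SLOT3 & SLOT5, SLOT3 & SLOT7, SLOT5 & SLOT6, SLOT5 & SLOT7, SLOT6 & SLOT7, SLOT8 & SLOT9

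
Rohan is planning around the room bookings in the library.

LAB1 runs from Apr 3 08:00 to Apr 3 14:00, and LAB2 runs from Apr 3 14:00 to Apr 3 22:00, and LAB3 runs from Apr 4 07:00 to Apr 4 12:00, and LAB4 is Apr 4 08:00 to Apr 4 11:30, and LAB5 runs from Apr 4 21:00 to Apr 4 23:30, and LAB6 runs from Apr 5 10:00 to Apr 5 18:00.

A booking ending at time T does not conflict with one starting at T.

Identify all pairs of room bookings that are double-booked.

Sorted by start: LAB1, LAB2, LAB3, LAB4, LAB5, LAB6.
LAB2 starts exactly when LAB1 ends (back-to-back, no overlap) — done with LAB1.
LAB3 starts after LAB2 ends — done with LAB2.
LAB4 starts before LAB3 ends → LAB3 and LAB4 overlap.
LAB5 starts after LAB3 ends — done with LAB3.
LAB5 starts after LAB4 ends — done with LAB4.
LAB6 starts after LAB5 ends.

LAB3 & LAB4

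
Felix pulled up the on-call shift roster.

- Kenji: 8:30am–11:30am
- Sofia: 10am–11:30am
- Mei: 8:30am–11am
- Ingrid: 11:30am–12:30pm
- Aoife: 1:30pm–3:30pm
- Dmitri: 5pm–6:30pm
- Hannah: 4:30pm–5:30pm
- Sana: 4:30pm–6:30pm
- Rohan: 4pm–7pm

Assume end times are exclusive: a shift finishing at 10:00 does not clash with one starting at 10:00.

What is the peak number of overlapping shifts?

4

Sort all start/end points and keep a running count:
8:30am start Kenji → 1
8:30am start Mei → 2
10am start Sofia → 3
11am end Mei → 2
11:30am end Kenji → 1
11:30am end Sofia → 0
11:30am start Ingrid → 1
12:30pm end Ingrid → 0
1:30pm start Aoife → 1
3:30pm end Aoife → 0
4pm start Rohan → 1
4:30pm start Hannah → 2
4:30pm start Sana → 3
5pm start Dmitri → 4
5:30pm end Hannah → 3
6:30pm end Dmitri → 2
6:30pm end Sana → 1
7pm end Rohan → 0
Peak is 4, at 5pm (Dmitri, Hannah, Rohan, Sana).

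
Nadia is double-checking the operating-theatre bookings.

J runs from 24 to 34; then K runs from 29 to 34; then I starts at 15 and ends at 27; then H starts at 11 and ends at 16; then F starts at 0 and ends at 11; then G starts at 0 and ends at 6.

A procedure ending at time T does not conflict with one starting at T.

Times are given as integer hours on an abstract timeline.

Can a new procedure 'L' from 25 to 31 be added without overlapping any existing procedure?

No — it overlaps I, J, K

F: ends 11 at or before L starts 25 → clear.
G: ends 6 at or before L starts 25 → clear.
H: ends 16 at or before L starts 25 → clear.
I: starts 15 before L ends 31, and ends 27 after L starts 25 → overlap.
J: starts 24 before L ends 31, and ends 34 after L starts 25 → overlap.
K: starts 29 before L ends 31, and ends 34 after L starts 25 → overlap.
L overlaps I, J, K.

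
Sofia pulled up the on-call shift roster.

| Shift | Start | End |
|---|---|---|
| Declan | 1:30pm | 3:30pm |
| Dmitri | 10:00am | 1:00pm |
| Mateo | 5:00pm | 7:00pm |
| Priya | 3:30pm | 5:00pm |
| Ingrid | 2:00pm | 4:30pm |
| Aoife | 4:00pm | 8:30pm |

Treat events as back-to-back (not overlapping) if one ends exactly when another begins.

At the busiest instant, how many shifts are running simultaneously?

Sweep the timeline, counting +1 at each start and −1 at each end (ends before starts at a tie):
10:00am start Dmitri → 1
1:00pm end Dmitri → 0
1:30pm start Declan → 1
2:00pm start Ingrid → 2
3:30pm end Declan → 1
3:30pm start Priya → 2
4:00pm start Aoife → 3
4:30pm end Ingrid → 2
5:00pm end Priya → 1
5:00pm start Mateo → 2
7:00pm end Mateo → 1
8:30pm end Aoife → 0
Peak is 3, at 4:00pm (Aoife, Ingrid, Priya).

3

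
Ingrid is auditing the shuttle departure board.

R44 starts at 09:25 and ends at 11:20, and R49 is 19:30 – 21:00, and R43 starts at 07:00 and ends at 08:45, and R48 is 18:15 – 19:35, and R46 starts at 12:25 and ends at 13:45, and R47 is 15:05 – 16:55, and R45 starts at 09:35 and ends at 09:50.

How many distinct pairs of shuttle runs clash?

Sorted by start: R43, R44, R45, R46, R47, R48, R49.
R44 starts after R43 ends; R43 is clear from here.
R45 starts before R44 ends → R44 and R45 overlap.
R46 starts after R44 ends; R44 is clear from here.
R46 starts after R45 ends; R45 is clear from here.
R47 starts after R46 ends; R46 is clear from here.
R48 starts after R47 ends; R47 is clear from here.
R49 starts before R48 ends → R48 and R49 overlap.
Overlapping pairs: R44 & R45, R48 & R49 — 2 in total.

2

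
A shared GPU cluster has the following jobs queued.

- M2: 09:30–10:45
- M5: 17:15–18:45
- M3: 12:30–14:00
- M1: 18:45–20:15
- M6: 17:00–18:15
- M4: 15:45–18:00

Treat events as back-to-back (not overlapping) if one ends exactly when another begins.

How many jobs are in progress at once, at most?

3

Sweep the timeline, counting +1 at each start and −1 at each end (ends before starts at a tie):
09:30 start M2 → 1
10:45 end M2 → 0
12:30 start M3 → 1
14:00 end M3 → 0
15:45 start M4 → 1
17:00 start M6 → 2
17:15 start M5 → 3
18:00 end M4 → 2
18:15 end M6 → 1
18:45 end M5 → 0
18:45 start M1 → 1
20:15 end M1 → 0
Peak is 3, at 17:15 (M4, M5, M6).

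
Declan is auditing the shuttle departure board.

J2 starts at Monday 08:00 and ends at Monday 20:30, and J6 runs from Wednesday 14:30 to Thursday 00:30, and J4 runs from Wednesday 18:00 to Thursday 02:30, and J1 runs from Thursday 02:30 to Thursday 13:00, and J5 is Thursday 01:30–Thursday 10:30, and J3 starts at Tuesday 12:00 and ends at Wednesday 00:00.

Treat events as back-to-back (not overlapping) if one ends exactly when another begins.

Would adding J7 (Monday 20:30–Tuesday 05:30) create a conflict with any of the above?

No — it doesn't clash with anything

J2: ends Monday 20:30 at or before J7 starts Monday 20:30 → clear.
J3: starts Tuesday 12:00 at or after J7 ends Tuesday 05:30 → clear.
J6: starts Wednesday 14:30 at or after J7 ends Tuesday 05:30 → clear.
J4: starts Wednesday 18:00 at or after J7 ends Tuesday 05:30 → clear.
J5: starts Thursday 01:30 at or after J7 ends Tuesday 05:30 → clear.
J1: starts Thursday 02:30 at or after J7 ends Tuesday 05:30 → clear.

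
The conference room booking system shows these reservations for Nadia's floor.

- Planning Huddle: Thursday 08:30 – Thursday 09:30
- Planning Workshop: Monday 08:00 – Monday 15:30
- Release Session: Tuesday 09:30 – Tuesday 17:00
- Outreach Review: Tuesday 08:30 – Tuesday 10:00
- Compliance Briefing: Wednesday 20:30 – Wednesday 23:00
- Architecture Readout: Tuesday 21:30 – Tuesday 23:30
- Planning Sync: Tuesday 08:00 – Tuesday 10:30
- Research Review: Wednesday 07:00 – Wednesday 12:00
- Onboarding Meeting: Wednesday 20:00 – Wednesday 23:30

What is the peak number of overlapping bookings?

3

Walk through starts and ends in time order (an end at T is processed before a start at T):
Monday 08:00 start Planning Workshop → 1
Monday 15:30 end Planning Workshop → 0
Tuesday 08:00 start Planning Sync → 1
Tuesday 08:30 start Outreach Review → 2
Tuesday 09:30 start Release Session → 3
Tuesday 10:00 end Outreach Review → 2
Tuesday 10:30 end Planning Sync → 1
Tuesday 17:00 end Release Session → 0
Tuesday 21:30 start Architecture Readout → 1
Tuesday 23:30 end Architecture Readout → 0
Wednesday 07:00 start Research Review → 1
Wednesday 12:00 end Research Review → 0
Wednesday 20:00 start Onboarding Meeting → 1
Wednesday 20:30 start Compliance Briefing → 2
Wednesday 23:00 end Compliance Briefing → 1
Wednesday 23:30 end Onboarding Meeting → 0
Thursday 08:30 start Planning Huddle → 1
Thursday 09:30 end Planning Huddle → 0
Peak is 3, at Tuesday 09:30 (Outreach Review, Planning Sync, Release Session).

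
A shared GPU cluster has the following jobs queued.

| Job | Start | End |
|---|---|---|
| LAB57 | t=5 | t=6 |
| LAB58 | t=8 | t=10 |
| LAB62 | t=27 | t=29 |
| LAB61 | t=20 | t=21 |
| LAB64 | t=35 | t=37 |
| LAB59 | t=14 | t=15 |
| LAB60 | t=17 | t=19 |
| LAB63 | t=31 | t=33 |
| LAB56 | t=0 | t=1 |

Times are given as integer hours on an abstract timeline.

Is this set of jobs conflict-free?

Yes

Sorted by start: LAB56, LAB57, LAB58, LAB59, LAB60, LAB61, LAB62, LAB63, LAB64.
LAB57 starts after LAB56 ends; LAB56 is clear from here.
LAB58 starts after LAB57 ends; LAB57 is clear from here.
LAB59 starts after LAB58 ends; LAB58 is clear from here.
LAB60 starts after LAB59 ends; LAB59 is clear from here.
LAB61 starts after LAB60 ends; LAB60 is clear from here.
LAB62 starts after LAB61 ends; LAB61 is clear from here.
LAB63 starts after LAB62 ends; LAB62 is clear from here.
LAB64 starts after LAB63 ends.
Every pair is clear; the schedule has no overlaps.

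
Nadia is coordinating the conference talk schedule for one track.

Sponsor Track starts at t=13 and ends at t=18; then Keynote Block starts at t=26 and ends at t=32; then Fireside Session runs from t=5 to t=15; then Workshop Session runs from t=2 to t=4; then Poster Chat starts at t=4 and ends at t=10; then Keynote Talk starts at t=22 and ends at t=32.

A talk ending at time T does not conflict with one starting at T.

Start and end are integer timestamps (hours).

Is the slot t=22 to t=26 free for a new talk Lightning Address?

Workshop Session: ends t=4 at or before Lightning Address starts t=22 → clear.
Poster Chat: ends t=10 at or before Lightning Address starts t=22 → clear.
Fireside Session: ends t=15 at or before Lightning Address starts t=22 → clear.
Sponsor Track: ends t=18 at or before Lightning Address starts t=22 → clear.
Keynote Talk: starts t=22 before Lightning Address ends t=26, and ends t=32 after Lightning Address starts t=22 → overlap.
Keynote Block: starts t=26 at or after Lightning Address ends t=26 → clear.
Lightning Address overlaps Keynote Talk.

No — it overlaps Keynote Talk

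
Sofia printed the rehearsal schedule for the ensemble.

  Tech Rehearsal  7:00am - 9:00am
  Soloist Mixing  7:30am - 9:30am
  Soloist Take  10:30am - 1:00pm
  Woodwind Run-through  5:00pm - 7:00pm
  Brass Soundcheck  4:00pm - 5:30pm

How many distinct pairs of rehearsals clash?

2

Sorted by start: Tech Rehearsal, Soloist Mixing, Soloist Take, Brass Soundcheck, Woodwind Run-through.
Soloist Mixing starts before Tech Rehearsal ends → Tech Rehearsal and Soloist Mixing overlap.
Soloist Take starts after Tech Rehearsal ends — done with Tech Rehearsal.
Soloist Take starts after Soloist Mixing ends — done with Soloist Mixing.
Brass Soundcheck starts after Soloist Take ends — done with Soloist Take.
Woodwind Run-through starts before Brass Soundcheck ends → Brass Soundcheck and Woodwind Run-through overlap.
Overlapping pairs: Brass Soundcheck & Woodwind Run-through, Soloist Mixing & Tech Rehearsal — 2 in total.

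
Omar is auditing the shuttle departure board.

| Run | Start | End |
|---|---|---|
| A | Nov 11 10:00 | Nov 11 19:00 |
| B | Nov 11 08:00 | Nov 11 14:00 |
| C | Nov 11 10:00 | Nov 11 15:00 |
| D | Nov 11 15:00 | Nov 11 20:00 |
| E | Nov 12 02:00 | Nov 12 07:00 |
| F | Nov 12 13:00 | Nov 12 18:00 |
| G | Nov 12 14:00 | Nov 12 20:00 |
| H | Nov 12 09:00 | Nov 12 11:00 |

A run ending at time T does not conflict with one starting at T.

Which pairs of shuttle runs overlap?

A & B, A & C, A & D, B & C, F & G

Sorted by start: B, A, C, D, E, H, F, G.
A starts before B ends → B and A overlap.
C starts before B ends → B and C overlap.
D starts after B ends, so B has no further overlaps.
C starts before A ends → A and C overlap.
D starts before A ends → A and D overlap.
E starts after A ends, so A has no further overlaps.
D starts exactly when C ends (back-to-back, no overlap), so C has no further overlaps.
E starts after D ends, so D has no further overlaps.
H starts after E ends, so E has no further overlaps.
F starts after H ends, so H has no further overlaps.
G starts before F ends → F and G overlap.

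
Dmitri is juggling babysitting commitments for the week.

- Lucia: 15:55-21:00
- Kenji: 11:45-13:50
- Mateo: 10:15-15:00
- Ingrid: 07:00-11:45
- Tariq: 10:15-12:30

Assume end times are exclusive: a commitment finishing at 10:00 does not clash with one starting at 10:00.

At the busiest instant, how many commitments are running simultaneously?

Sweep the timeline, counting +1 at each start and −1 at each end (ends before starts at a tie):
07:00 start Ingrid → 1
10:15 start Mateo → 2
10:15 start Tariq → 3
11:45 end Ingrid → 2
11:45 start Kenji → 3
12:30 end Tariq → 2
13:50 end Kenji → 1
15:00 end Mateo → 0
15:55 start Lucia → 1
21:00 end Lucia → 0
Peak is 3, at 10:15 (Ingrid, Mateo, Tariq).

3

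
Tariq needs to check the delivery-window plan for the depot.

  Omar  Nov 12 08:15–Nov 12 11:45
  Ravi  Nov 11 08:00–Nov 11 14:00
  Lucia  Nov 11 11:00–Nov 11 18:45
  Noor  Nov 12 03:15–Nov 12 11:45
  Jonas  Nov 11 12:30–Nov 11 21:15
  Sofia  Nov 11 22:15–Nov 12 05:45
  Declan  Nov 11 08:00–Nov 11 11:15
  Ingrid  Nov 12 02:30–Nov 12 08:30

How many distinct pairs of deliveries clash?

10

Sorted by start: Ravi, Declan, Lucia, Jonas, Sofia, Ingrid, Noor, Omar.
Declan starts before Ravi ends → Ravi and Declan overlap.
Lucia starts before Ravi ends → Ravi and Lucia overlap.
Jonas starts before Ravi ends → Ravi and Jonas overlap.
Sofia starts after Ravi ends, so Ravi has no further overlaps.
Lucia starts before Declan ends → Declan and Lucia overlap.
Jonas starts after Declan ends, so Declan has no further overlaps.
Jonas starts before Lucia ends → Lucia and Jonas overlap.
Sofia starts after Lucia ends, so Lucia has no further overlaps.
Sofia starts after Jonas ends, so Jonas has no further overlaps.
Ingrid starts before Sofia ends → Sofia and Ingrid overlap.
Noor starts before Sofia ends → Sofia and Noor overlap.
Omar starts after Sofia ends.
Noor starts before Ingrid ends → Ingrid and Noor overlap.
Omar starts before Ingrid ends → Ingrid and Omar overlap.
Omar starts before Noor ends → Noor and Omar overlap.
Overlapping pairs: Declan & Lucia, Declan & Ravi, Ingrid & Noor, Ingrid & Omar, Ingrid & Sofia, Jonas & Lucia, Jonas & Ravi, Lucia & Ravi, Noor & Omar, Noor & Sofia — 10 in total.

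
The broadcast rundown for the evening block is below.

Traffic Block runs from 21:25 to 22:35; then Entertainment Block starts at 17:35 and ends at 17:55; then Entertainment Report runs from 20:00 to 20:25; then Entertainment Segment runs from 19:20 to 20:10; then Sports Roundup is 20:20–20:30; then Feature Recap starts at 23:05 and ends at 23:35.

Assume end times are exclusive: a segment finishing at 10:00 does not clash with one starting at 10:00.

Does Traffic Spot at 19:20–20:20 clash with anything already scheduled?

Entertainment Block: ends 17:55 at or before Traffic Spot starts 19:20 → clear.
Entertainment Segment: starts 19:20 before Traffic Spot ends 20:20, and ends 20:10 after Traffic Spot starts 19:20 → overlap.
Entertainment Report: starts 20:00 before Traffic Spot ends 20:20, and ends 20:25 after Traffic Spot starts 19:20 → overlap.
Sports Roundup: starts 20:20 at or after Traffic Spot ends 20:20 → clear.
Traffic Block: starts 21:25 at or after Traffic Spot ends 20:20 → clear.
Feature Recap: starts 23:05 at or after Traffic Spot ends 20:20 → clear.
Traffic Spot overlaps Entertainment Segment, Entertainment Report.

Yes — it overlaps Entertainment Report, Entertainment Segment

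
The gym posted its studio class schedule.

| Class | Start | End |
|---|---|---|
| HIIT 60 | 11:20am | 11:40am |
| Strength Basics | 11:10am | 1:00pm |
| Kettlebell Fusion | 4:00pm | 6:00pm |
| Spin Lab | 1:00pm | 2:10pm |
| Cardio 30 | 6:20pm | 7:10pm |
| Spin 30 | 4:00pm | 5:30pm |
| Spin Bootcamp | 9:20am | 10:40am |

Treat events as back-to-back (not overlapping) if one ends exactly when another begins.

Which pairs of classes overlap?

Sorted by start: Spin Bootcamp, Strength Basics, HIIT 60, Spin Lab, Spin 30, Kettlebell Fusion, Cardio 30.
Strength Basics starts after Spin Bootcamp ends — done with Spin Bootcamp.
HIIT 60 starts before Strength Basics ends → Strength Basics and HIIT 60 overlap.
Spin Lab starts exactly when Strength Basics ends (back-to-back, no overlap) — done with Strength Basics.
Spin Lab starts after HIIT 60 ends — done with HIIT 60.
Spin 30 starts after Spin Lab ends — done with Spin Lab.
Kettlebell Fusion starts before Spin 30 ends → Spin 30 and Kettlebell Fusion overlap.
Cardio 30 starts after Spin 30 ends.
Cardio 30 starts after Kettlebell Fusion ends.

HIIT 60 & Strength Basics, Kettlebell Fusion & Spin 30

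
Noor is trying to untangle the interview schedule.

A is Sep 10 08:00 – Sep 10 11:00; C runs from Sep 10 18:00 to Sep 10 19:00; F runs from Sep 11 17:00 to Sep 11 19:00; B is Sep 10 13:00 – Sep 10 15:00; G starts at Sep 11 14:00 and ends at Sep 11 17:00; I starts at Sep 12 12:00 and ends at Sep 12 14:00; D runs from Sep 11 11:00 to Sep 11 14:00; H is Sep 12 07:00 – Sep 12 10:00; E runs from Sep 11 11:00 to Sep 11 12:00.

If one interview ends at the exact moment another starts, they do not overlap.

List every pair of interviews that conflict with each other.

Check each pair: they overlap iff neither finishes before the other starts.
Sorted by start: A, B, C, D, E, G, F, H, I.
B starts after A ends; A is clear from here.
C starts after B ends; B is clear from here.
D starts after C ends; C is clear from here.
E starts before D ends → D and E overlap.
G starts exactly when D ends (back-to-back, no overlap); D is clear from here.
G starts after E ends; E is clear from here.
F starts exactly when G ends (back-to-back, no overlap); G is clear from here.
H starts after F ends; F is clear from here.
I starts after H ends.

D & E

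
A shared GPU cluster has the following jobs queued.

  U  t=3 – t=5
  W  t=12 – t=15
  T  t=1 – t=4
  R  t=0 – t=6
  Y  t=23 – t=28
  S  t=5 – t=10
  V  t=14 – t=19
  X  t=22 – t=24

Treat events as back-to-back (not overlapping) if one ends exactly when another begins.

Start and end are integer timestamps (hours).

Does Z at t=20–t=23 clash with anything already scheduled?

Yes — it overlaps X

R: ends t=6 at or before Z starts t=20 → clear.
T: ends t=4 at or before Z starts t=20 → clear.
U: ends t=5 at or before Z starts t=20 → clear.
S: ends t=10 at or before Z starts t=20 → clear.
W: ends t=15 at or before Z starts t=20 → clear.
V: ends t=19 at or before Z starts t=20 → clear.
X: starts t=22 before Z ends t=23, and ends t=24 after Z starts t=20 → overlap.
Y: starts t=23 at or after Z ends t=23 → clear.
Z overlaps X.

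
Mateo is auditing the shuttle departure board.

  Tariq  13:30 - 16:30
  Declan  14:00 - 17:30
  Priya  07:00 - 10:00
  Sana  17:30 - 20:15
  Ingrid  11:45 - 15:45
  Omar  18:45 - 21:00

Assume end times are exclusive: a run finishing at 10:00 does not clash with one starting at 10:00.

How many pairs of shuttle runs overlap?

Sorted by start: Priya, Ingrid, Tariq, Declan, Sana, Omar.
Ingrid starts after Priya ends, so nothing later overlaps Priya either.
Tariq starts before Ingrid ends → Ingrid and Tariq overlap.
Declan starts before Ingrid ends → Ingrid and Declan overlap.
Sana starts after Ingrid ends, so nothing later overlaps Ingrid either.
Declan starts before Tariq ends → Tariq and Declan overlap.
Sana starts after Tariq ends, so nothing later overlaps Tariq either.
Sana starts exactly when Declan ends (back-to-back, no overlap), so nothing later overlaps Declan either.
Omar starts before Sana ends → Sana and Omar overlap.
Overlapping pairs: Declan & Ingrid, Declan & Tariq, Ingrid & Tariq, Omar & Sana — 4 in total.

4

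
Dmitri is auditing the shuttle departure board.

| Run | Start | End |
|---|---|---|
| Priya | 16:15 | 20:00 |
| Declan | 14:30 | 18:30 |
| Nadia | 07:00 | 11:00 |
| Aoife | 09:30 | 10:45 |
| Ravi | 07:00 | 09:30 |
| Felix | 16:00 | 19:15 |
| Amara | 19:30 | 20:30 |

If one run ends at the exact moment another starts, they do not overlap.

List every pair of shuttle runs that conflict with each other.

Amara & Priya, Aoife & Nadia, Declan & Felix, Declan & Priya, Felix & Priya, Nadia & Ravi

Sorted by start: Ravi, Nadia, Aoife, Declan, Felix, Priya, Amara.
Nadia starts before Ravi ends → Ravi and Nadia overlap.
Aoife starts exactly when Ravi ends (back-to-back, no overlap); Ravi is clear from here.
Aoife starts before Nadia ends → Nadia and Aoife overlap.
Declan starts after Nadia ends; Nadia is clear from here.
Declan starts after Aoife ends; Aoife is clear from here.
Felix starts before Declan ends → Declan and Felix overlap.
Priya starts before Declan ends → Declan and Priya overlap.
Amara starts after Declan ends.
Priya starts before Felix ends → Felix and Priya overlap.
Amara starts after Felix ends.
Amara starts before Priya ends → Priya and Amara overlap.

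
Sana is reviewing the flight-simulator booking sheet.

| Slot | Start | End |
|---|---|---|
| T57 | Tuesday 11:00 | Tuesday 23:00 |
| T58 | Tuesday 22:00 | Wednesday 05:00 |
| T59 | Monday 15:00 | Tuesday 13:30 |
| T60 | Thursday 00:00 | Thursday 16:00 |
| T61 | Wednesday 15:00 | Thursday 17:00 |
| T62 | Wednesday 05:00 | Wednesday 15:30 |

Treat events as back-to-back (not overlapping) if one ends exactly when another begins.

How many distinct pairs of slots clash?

4

Check each pair: they overlap iff neither finishes before the other starts.
Sorted by start: T59, T57, T58, T62, T61, T60.
T57 starts before T59 ends → T59 and T57 overlap.
T58 starts after T59 ends, so T59 has no further overlaps.
T58 starts before T57 ends → T57 and T58 overlap.
T62 starts after T57 ends, so T57 has no further overlaps.
T62 starts exactly when T58 ends (back-to-back, no overlap), so T58 has no further overlaps.
T61 starts before T62 ends → T62 and T61 overlap.
T60 starts after T62 ends.
T60 starts before T61 ends → T61 and T60 overlap.
Overlapping pairs: T57 & T58, T57 & T59, T60 & T61, T61 & T62 — 4 in total.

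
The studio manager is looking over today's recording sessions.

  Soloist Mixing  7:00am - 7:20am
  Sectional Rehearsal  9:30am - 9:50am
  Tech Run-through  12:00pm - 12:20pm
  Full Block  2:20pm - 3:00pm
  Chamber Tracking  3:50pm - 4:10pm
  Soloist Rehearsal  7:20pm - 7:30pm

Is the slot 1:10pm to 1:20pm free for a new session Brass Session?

Soloist Mixing: ends 7:20am at or before Brass Session starts 1:10pm → clear.
Sectional Rehearsal: ends 9:50am at or before Brass Session starts 1:10pm → clear.
Tech Run-through: ends 12:20pm at or before Brass Session starts 1:10pm → clear.
Full Block: starts 2:20pm at or after Brass Session ends 1:20pm → clear.
Chamber Tracking: starts 3:50pm at or after Brass Session ends 1:20pm → clear.
Soloist Rehearsal: starts 7:20pm at or after Brass Session ends 1:20pm → clear.

Yes — the slot is free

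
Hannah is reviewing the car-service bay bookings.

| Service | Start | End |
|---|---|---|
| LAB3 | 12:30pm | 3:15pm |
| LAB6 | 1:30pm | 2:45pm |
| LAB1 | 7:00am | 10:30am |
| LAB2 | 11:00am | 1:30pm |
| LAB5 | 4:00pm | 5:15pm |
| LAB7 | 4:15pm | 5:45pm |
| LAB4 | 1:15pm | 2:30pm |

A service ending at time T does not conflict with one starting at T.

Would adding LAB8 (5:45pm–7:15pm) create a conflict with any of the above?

LAB1: ends 10:30am at or before LAB8 starts 5:45pm → clear.
LAB2: ends 1:30pm at or before LAB8 starts 5:45pm → clear.
LAB3: ends 3:15pm at or before LAB8 starts 5:45pm → clear.
LAB4: ends 2:30pm at or before LAB8 starts 5:45pm → clear.
LAB6: ends 2:45pm at or before LAB8 starts 5:45pm → clear.
LAB5: ends 5:15pm at or before LAB8 starts 5:45pm → clear.
LAB7: ends 5:45pm at or before LAB8 starts 5:45pm → clear.

No — it doesn't clash with anything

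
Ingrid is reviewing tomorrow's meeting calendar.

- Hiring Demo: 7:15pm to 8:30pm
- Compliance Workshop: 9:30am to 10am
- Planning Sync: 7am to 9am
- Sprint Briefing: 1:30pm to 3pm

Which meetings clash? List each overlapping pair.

Sorted by start: Planning Sync, Compliance Workshop, Sprint Briefing, Hiring Demo.
Compliance Workshop starts after Planning Sync ends — done with Planning Sync.
Sprint Briefing starts after Compliance Workshop ends — done with Compliance Workshop.
Hiring Demo starts after Sprint Briefing ends.

none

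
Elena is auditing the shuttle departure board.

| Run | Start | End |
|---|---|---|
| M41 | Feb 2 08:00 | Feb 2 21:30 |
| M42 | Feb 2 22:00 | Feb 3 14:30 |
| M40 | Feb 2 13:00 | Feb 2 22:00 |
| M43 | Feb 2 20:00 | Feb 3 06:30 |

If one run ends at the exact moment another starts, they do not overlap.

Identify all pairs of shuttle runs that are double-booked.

M40 & M41, M40 & M43, M41 & M43, M42 & M43

Sorted by start: M41, M40, M43, M42.
M40 starts before M41 ends → M41 and M40 overlap.
M43 starts before M41 ends → M41 and M43 overlap.
M42 starts after M41 ends.
M43 starts before M40 ends → M40 and M43 overlap.
M42 starts exactly when M40 ends (back-to-back, no overlap).
M42 starts before M43 ends → M43 and M42 overlap.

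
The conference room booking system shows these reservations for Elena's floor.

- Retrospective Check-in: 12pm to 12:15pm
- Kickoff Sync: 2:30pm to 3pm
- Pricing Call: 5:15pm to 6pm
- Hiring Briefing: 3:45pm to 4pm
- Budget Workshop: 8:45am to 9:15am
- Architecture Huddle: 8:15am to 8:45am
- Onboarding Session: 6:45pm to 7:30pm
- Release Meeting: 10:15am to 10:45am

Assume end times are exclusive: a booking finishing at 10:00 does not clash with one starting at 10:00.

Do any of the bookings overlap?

Two intervals overlap when each starts before the other ends.
Sorted by start: Architecture Huddle, Budget Workshop, Release Meeting, Retrospective Check-in, Kickoff Sync, Hiring Briefing, Pricing Call, Onboarding Session.
Budget Workshop starts exactly when Architecture Huddle ends (back-to-back, no overlap), so nothing later overlaps Architecture Huddle either.
Release Meeting starts after Budget Workshop ends, so nothing later overlaps Budget Workshop either.
Retrospective Check-in starts after Release Meeting ends, so nothing later overlaps Release Meeting either.
Kickoff Sync starts after Retrospective Check-in ends, so nothing later overlaps Retrospective Check-in either.
Hiring Briefing starts after Kickoff Sync ends, so nothing later overlaps Kickoff Sync either.
Pricing Call starts after Hiring Briefing ends, so nothing later overlaps Hiring Briefing either.
Onboarding Session starts after Pricing Call ends.
Every pair is clear; the schedule has no overlaps.

No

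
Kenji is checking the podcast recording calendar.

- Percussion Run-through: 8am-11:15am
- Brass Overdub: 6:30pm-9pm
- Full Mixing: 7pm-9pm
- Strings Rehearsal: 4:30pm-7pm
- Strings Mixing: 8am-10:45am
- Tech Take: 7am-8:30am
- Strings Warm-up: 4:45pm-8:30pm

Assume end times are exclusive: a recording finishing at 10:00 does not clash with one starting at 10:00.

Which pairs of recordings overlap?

Check each pair: they overlap iff neither finishes before the other starts.
Sorted by start: Tech Take, Percussion Run-through, Strings Mixing, Strings Rehearsal, Strings Warm-up, Brass Overdub, Full Mixing.
Percussion Run-through starts before Tech Take ends → Tech Take and Percussion Run-through overlap.
Strings Mixing starts before Tech Take ends → Tech Take and Strings Mixing overlap.
Strings Rehearsal starts after Tech Take ends, so Tech Take has no further overlaps.
Strings Mixing starts before Percussion Run-through ends → Percussion Run-through and Strings Mixing overlap.
Strings Rehearsal starts after Percussion Run-through ends, so Percussion Run-through has no further overlaps.
Strings Rehearsal starts after Strings Mixing ends, so Strings Mixing has no further overlaps.
Strings Warm-up starts before Strings Rehearsal ends → Strings Rehearsal and Strings Warm-up overlap.
Brass Overdub starts before Strings Rehearsal ends → Strings Rehearsal and Brass Overdub overlap.
Full Mixing starts exactly when Strings Rehearsal ends (back-to-back, no overlap).
Brass Overdub starts before Strings Warm-up ends → Strings Warm-up and Brass Overdub overlap.
Full Mixing starts before Strings Warm-up ends → Strings Warm-up and Full Mixing overlap.
Full Mixing starts before Brass Overdub ends → Brass Overdub and Full Mixing overlap.

Brass Overdub & Full Mixing, Brass Overdub & Strings Rehearsal, Brass Overdub & Strings Warm-up, Full Mixing & Strings Warm-up, Percussion Run-through & Strings Mixing, Percussion Run-through & Tech Take, Strings Mixing & Tech Take, Strings Rehearsal & Strings Warm-up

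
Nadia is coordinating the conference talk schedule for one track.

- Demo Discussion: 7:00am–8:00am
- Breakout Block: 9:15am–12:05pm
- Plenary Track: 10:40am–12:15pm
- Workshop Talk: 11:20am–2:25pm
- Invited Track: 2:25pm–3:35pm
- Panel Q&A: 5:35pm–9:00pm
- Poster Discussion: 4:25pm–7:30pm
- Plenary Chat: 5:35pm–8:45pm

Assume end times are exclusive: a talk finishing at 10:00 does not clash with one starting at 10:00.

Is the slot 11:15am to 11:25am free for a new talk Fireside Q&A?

No — it overlaps Breakout Block, Plenary Track, Workshop Talk

Demo Discussion: ends 8:00am at or before Fireside Q&A starts 11:15am → clear.
Breakout Block: starts 9:15am before Fireside Q&A ends 11:25am, and ends 12:05pm after Fireside Q&A starts 11:15am → overlap.
Plenary Track: starts 10:40am before Fireside Q&A ends 11:25am, and ends 12:15pm after Fireside Q&A starts 11:15am → overlap.
Workshop Talk: starts 11:20am before Fireside Q&A ends 11:25am, and ends 2:25pm after Fireside Q&A starts 11:15am → overlap.
Invited Track: starts 2:25pm at or after Fireside Q&A ends 11:25am → clear.
Poster Discussion: starts 4:25pm at or after Fireside Q&A ends 11:25am → clear.
Panel Q&A: starts 5:35pm at or after Fireside Q&A ends 11:25am → clear.
Plenary Chat: starts 5:35pm at or after Fireside Q&A ends 11:25am → clear.
Fireside Q&A overlaps Breakout Block, Plenary Track, Workshop Talk.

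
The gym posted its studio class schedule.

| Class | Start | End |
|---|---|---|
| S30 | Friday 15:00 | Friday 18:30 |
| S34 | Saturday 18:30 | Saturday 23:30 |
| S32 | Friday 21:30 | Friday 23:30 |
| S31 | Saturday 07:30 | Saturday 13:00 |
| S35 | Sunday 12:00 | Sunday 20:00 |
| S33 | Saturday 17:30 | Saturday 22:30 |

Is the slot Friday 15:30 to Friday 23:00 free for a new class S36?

S30: starts Friday 15:00 before S36 ends Friday 23:00, and ends Friday 18:30 after S36 starts Friday 15:30 → overlap.
S32: starts Friday 21:30 before S36 ends Friday 23:00, and ends Friday 23:30 after S36 starts Friday 15:30 → overlap.
S31: starts Saturday 07:30 at or after S36 ends Friday 23:00 → clear.
S33: starts Saturday 17:30 at or after S36 ends Friday 23:00 → clear.
S34: starts Saturday 18:30 at or after S36 ends Friday 23:00 → clear.
S35: starts Sunday 12:00 at or after S36 ends Friday 23:00 → clear.
S36 overlaps S30, S32.

No — it overlaps S30, S32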